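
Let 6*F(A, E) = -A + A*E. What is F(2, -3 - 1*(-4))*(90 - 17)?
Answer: 0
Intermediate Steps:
F(A, E) = -A/6 + A*E/6 (F(A, E) = (-A + A*E)/6 = -A/6 + A*E/6)
F(2, -3 - 1*(-4))*(90 - 17) = ((⅙)*2*(-1 + (-3 - 1*(-4))))*(90 - 17) = ((⅙)*2*(-1 + (-3 + 4)))*73 = ((⅙)*2*(-1 + 1))*73 = ((⅙)*2*0)*73 = 0*73 = 0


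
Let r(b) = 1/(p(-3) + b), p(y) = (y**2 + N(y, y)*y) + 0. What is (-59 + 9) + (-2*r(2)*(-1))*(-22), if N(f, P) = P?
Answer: -261/5 ≈ -52.200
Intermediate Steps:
p(y) = 2*y**2 (p(y) = (y**2 + y*y) + 0 = (y**2 + y**2) + 0 = 2*y**2 + 0 = 2*y**2)
r(b) = 1/(18 + b) (r(b) = 1/(2*(-3)**2 + b) = 1/(2*9 + b) = 1/(18 + b))
(-59 + 9) + (-2*r(2)*(-1))*(-22) = (-59 + 9) + (-2/(18 + 2)*(-1))*(-22) = -50 + (-2/20*(-1))*(-22) = -50 + (-2*1/20*(-1))*(-22) = -50 - 1/10*(-1)*(-22) = -50 + (1/10)*(-22) = -50 - 11/5 = -261/5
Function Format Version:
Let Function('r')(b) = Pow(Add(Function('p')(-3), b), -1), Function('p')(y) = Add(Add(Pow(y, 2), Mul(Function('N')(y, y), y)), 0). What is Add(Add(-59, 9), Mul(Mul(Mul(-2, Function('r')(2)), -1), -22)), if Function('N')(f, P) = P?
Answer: Rational(-261, 5) ≈ -52.200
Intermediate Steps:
Function('p')(y) = Mul(2, Pow(y, 2)) (Function('p')(y) = Add(Add(Pow(y, 2), Mul(y, y)), 0) = Add(Add(Pow(y, 2), Pow(y, 2)), 0) = Add(Mul(2, Pow(y, 2)), 0) = Mul(2, Pow(y, 2)))
Function('r')(b) = Pow(Add(18, b), -1) (Function('r')(b) = Pow(Add(Mul(2, Pow(-3, 2)), b), -1) = Pow(Add(Mul(2, 9), b), -1) = Pow(Add(18, b), -1))
Add(Add(-59, 9), Mul(Mul(Mul(-2, Function('r')(2)), -1), -22)) = Add(Add(-59, 9), Mul(Mul(Mul(-2, Pow(Add(18, 2), -1)), -1), -22)) = Add(-50, Mul(Mul(Mul(-2, Pow(20, -1)), -1), -22)) = Add(-50, Mul(Mul(Mul(-2, Rational(1, 20)), -1), -22)) = Add(-50, Mul(Mul(Rational(-1, 10), -1), -22)) = Add(-50, Mul(Rational(1, 10), -22)) = Add(-50, Rational(-11, 5)) = Rational(-261, 5)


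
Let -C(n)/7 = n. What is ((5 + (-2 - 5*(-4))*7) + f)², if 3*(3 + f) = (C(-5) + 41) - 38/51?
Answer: 548590084/23409 ≈ 23435.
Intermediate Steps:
C(n) = -7*n
f = 3379/153 (f = -3 + ((-7*(-5) + 41) - 38/51)/3 = -3 + ((35 + 41) - 38*1/51)/3 = -3 + (76 - 38/51)/3 = -3 + (⅓)*(3838/51) = -3 + 3838/153 = 3379/153 ≈ 22.085)
((5 + (-2 - 5*(-4))*7) + f)² = ((5 + (-2 - 5*(-4))*7) + 3379/153)² = ((5 + (-2 + 20)*7) + 3379/153)² = ((5 + 18*7) + 3379/153)² = ((5 + 126) + 3379/153)² = (131 + 3379/153)² = (23422/153)² = 548590084/23409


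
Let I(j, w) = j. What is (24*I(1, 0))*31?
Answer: 744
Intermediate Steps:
(24*I(1, 0))*31 = (24*1)*31 = 24*31 = 744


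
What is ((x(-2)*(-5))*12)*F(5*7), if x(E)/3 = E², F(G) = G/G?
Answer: -720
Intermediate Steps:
F(G) = 1
x(E) = 3*E²
((x(-2)*(-5))*12)*F(5*7) = (((3*(-2)²)*(-5))*12)*1 = (((3*4)*(-5))*12)*1 = ((12*(-5))*12)*1 = -60*12*1 = -720*1 = -720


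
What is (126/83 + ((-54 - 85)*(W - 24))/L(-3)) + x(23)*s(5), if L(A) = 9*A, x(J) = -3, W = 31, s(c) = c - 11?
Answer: 124499/2241 ≈ 55.555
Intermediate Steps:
s(c) = -11 + c
(126/83 + ((-54 - 85)*(W - 24))/L(-3)) + x(23)*s(5) = (126/83 + ((-54 - 85)*(31 - 24))/((9*(-3)))) - 3*(-11 + 5) = (126*(1/83) - 139*7/(-27)) - 3*(-6) = (126/83 - 973*(-1/27)) + 18 = (126/83 + 973/27) + 18 = 84161/2241 + 18 = 124499/2241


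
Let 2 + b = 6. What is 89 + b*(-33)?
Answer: -43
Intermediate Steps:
b = 4 (b = -2 + 6 = 4)
89 + b*(-33) = 89 + 4*(-33) = 89 - 132 = -43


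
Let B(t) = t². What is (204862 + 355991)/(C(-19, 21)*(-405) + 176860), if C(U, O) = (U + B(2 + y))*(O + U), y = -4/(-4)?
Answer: 560853/184960 ≈ 3.0323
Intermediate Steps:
y = 1 (y = -4*(-¼) = 1)
C(U, O) = (9 + U)*(O + U) (C(U, O) = (U + (2 + 1)²)*(O + U) = (U + 3²)*(O + U) = (U + 9)*(O + U) = (9 + U)*(O + U))
(204862 + 355991)/(C(-19, 21)*(-405) + 176860) = (204862 + 355991)/(((-19)² + 9*21 + 9*(-19) + 21*(-19))*(-405) + 176860) = 560853/((361 + 189 - 171 - 399)*(-405) + 176860) = 560853/(-20*(-405) + 176860) = 560853/(8100 + 176860) = 560853/184960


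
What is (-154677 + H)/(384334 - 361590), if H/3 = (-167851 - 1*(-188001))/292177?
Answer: -45193001379/6645273688 ≈ -6.8008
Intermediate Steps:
H = 60450/292177 (H = 3*((-167851 - 1*(-188001))/292177) = 3*((-167851 + 188001)*(1/292177)) = 3*(20150*(1/292177)) = 3*(20150/292177) = 60450/292177 ≈ 0.20690)
(-154677 + H)/(384334 - 361590) = (-154677 + 60450/292177)/(384334 - 361590) = -45193001379/292177/22744 = -45193001379/292177*1/22744 = -45193001379/6645273688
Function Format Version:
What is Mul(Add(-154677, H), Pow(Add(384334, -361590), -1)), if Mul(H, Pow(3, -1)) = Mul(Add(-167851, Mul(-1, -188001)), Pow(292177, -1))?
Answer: Rational(-45193001379, 6645273688) ≈ -6.8008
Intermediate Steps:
H = Rational(60450, 292177) (H = Mul(3, Mul(Add(-167851, Mul(-1, -188001)), Pow(292177, -1))) = Mul(3, Mul(Add(-167851, 188001), Rational(1, 292177))) = Mul(3, Mul(20150, Rational(1, 292177))) = Mul(3, Rational(20150, 292177)) = Rational(60450, 292177) ≈ 0.20690)
Mul(Add(-154677, H), Pow(Add(384334, -361590), -1)) = Mul(Add(-154677, Rational(60450, 292177)), Pow(Add(384334, -361590), -1)) = Mul(Rational(-45193001379, 292177), Pow(22744, -1)) = Mul(Rational(-45193001379, 292177), Rational(1, 22744)) = Rational(-45193001379, 6645273688)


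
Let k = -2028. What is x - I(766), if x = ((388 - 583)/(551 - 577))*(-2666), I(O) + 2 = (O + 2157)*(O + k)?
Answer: 3668833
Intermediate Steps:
I(O) = -2 + (-2028 + O)*(2157 + O) (I(O) = -2 + (O + 2157)*(O - 2028) = -2 + (2157 + O)*(-2028 + O) = -2 + (-2028 + O)*(2157 + O))
x = -19995 (x = -195/(-26)*(-2666) = -195*(-1/26)*(-2666) = (15/2)*(-2666) = -19995)
x - I(766) = -19995 - (-4374398 + 766² + 129*766) = -19995 - (-4374398 + 586756 + 98814) = -19995 - 1*(-3688828) = -19995 + 3688828 = 3668833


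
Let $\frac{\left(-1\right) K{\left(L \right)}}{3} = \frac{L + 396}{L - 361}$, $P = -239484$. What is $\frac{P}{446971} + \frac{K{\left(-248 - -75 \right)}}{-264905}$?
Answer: $- \frac{1613215754299}{3010866255770} \approx -0.5358$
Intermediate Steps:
$K{\left(L \right)} = - \frac{3 \left(396 + L\right)}{-361 + L}$ ($K{\left(L \right)} = - 3 \frac{L + 396}{L - 361} = - 3 \frac{396 + L}{-361 + L} = - \frac{3 \left(396 + L\right)}{-361 + L}$)
$\frac{P}{446971} + \frac{K{\left(-248 - -75 \right)}}{-264905} = - \frac{239484}{446971} + \frac{3 \frac{1}{-361 - 173} \left(-396 - \left(-248 - -75\right)\right)}{-264905} = \left(-239484\right) \frac{1}{446971} + \frac{3 \left(-396 - \left(-248 + 75\right)\right)}{-361 + \left(-248 + 75\right)} \left(- \frac{1}{264905}\right) = - \frac{34212}{63853} + \frac{3 \left(-396 - -173\right)}{-361 - 173} \left(- \frac{1}{264905}\right) = - \frac{34212}{63853} + \frac{3 \left(-396 + 173\right)}{-534} \left(- \frac{1}{264905}\right) = - \frac{34212}{63853} + 3 \left(- \frac{1}{534}\right) \left(-223\right) \left(- \frac{1}{264905}\right) = - \frac{34212}{63853} + \frac{223}{178} \left(- \frac{1}{264905}\right) = - \frac{34212}{63853} - \frac{223}{47153090} = - \frac{1613215754299}{3010866255770}$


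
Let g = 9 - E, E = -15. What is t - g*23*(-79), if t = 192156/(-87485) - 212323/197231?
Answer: 752388839760589/17254754035 ≈ 43605.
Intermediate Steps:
g = 24 (g = 9 - 1*(-15) = 9 + 15 = 24)
t = -56474197691/17254754035 (t = 192156*(-1/87485) - 212323*1/197231 = -192156/87485 - 212323/197231 = -56474197691/17254754035 ≈ -3.2730)
t - g*23*(-79) = -56474197691/17254754035 - 24*23*(-79) = -56474197691/17254754035 - 552*(-79) = -56474197691/17254754035 - 1*(-43608) = -56474197691/17254754035 + 43608 = 752388839760589/17254754035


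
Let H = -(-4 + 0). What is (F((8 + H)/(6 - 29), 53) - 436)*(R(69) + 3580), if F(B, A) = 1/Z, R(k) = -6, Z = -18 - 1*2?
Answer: -15584427/10 ≈ -1.5584e+6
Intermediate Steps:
Z = -20 (Z = -18 - 2 = -20)
H = 4 (H = -1*(-4) = 4)
F(B, A) = -1/20 (F(B, A) = 1/(-20) = -1/20)
(F((8 + H)/(6 - 29), 53) - 436)*(R(69) + 3580) = (-1/20 - 436)*(-6 + 3580) = -8721/20*3574 = -15584427/10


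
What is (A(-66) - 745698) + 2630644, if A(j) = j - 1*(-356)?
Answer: 1885236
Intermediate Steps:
A(j) = 356 + j (A(j) = j + 356 = 356 + j)
(A(-66) - 745698) + 2630644 = ((356 - 66) - 745698) + 2630644 = (290 - 745698) + 2630644 = -745408 + 2630644 = 1885236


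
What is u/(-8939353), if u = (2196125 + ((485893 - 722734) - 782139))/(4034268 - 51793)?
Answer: -235429/7120149967735 ≈ -3.3065e-8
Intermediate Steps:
u = 235429/796495 (u = (2196125 + (-236841 - 782139))/3982475 = (2196125 - 1018980)*(1/3982475) = 1177145*(1/3982475) = 235429/796495 ≈ 0.29558)
u/(-8939353) = (235429/796495)/(-8939353) = (235429/796495)*(-1/8939353) = -235429/7120149967735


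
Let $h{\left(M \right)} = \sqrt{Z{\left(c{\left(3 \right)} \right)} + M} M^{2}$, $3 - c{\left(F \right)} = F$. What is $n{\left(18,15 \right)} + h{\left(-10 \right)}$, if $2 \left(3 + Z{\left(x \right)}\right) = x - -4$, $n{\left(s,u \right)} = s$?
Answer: $18 + 100 i \sqrt{11} \approx 18.0 + 331.66 i$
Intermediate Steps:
$c{\left(F \right)} = 3 - F$
$Z{\left(x \right)} = -1 + \frac{x}{2}$ ($Z{\left(x \right)} = -3 + \frac{x - -4}{2} = -3 + \frac{x + 4}{2} = -3 + \frac{4 + x}{2} = -3 + \left(2 + \frac{x}{2}\right) = -1 + \frac{x}{2}$)
$h{\left(M \right)} = M^{2} \sqrt{-1 + M}$ ($h{\left(M \right)} = \sqrt{\left(-1 + \frac{3 - 3}{2}\right) + M} M^{2} = \sqrt{\left(-1 + \frac{1}{2} \cdot 0\right) + M} M^{2} = \sqrt{\left(-1 + 0\right) + M} M^{2} = \sqrt{-1 + M} M^{2} = M^{2} \sqrt{-1 + M}$)
$n{\left(18,15 \right)} + h{\left(-10 \right)} = 18 + \left(-10\right)^{2} \sqrt{-1 - 10} = 18 + 100 \sqrt{-11} = 18 + 100 i \sqrt{11}$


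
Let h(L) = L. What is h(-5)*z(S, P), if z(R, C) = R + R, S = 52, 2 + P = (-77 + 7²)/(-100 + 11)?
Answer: -520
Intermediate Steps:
P = -150/89 (P = -2 + (-77 + 7²)/(-100 + 11) = -2 + (-77 + 49)/(-89) = -2 - 28*(-1/89) = -2 + 28/89 = -150/89 ≈ -1.6854)
z(R, C) = 2*R
h(-5)*z(S, P) = -10*52 = -5*104 = -520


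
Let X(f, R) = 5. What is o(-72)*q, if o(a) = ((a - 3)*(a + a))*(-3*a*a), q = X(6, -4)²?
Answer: -4199040000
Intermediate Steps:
q = 25 (q = 5² = 25)
o(a) = -6*a³*(-3 + a) (o(a) = ((-3 + a)*(2*a))*(-3*a²) = (2*a*(-3 + a))*(-3*a²) = -6*a³*(-3 + a))
o(-72)*q = (6*(-72)³*(3 - 1*(-72)))*25 = (6*(-373248)*(3 + 72))*25 = (6*(-373248)*75)*25 = -167961600*25 = -4199040000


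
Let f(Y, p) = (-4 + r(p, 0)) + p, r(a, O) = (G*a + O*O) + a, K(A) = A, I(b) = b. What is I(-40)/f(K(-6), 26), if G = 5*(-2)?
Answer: 10/53 ≈ 0.18868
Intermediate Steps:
G = -10
r(a, O) = O**2 - 9*a (r(a, O) = (-10*a + O*O) + a = (-10*a + O**2) + a = (O**2 - 10*a) + a = O**2 - 9*a)
f(Y, p) = -4 - 8*p (f(Y, p) = (-4 + (0**2 - 9*p)) + p = (-4 + (0 - 9*p)) + p = (-4 - 9*p) + p = -4 - 8*p)
I(-40)/f(K(-6), 26) = -40/(-4 - 8*26) = -40/(-4 - 208) = -40/(-212) = -40*(-1/212) = 10/53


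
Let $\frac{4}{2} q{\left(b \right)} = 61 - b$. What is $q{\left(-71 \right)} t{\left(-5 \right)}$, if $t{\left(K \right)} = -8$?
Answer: $-528$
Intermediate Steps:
$q{\left(b \right)} = \frac{61}{2} - \frac{b}{2}$ ($q{\left(b \right)} = \frac{61 - b}{2} = \frac{61}{2} - \frac{b}{2}$)
$q{\left(-71 \right)} t{\left(-5 \right)} = \left(\frac{61}{2} - - \frac{71}{2}\right) \left(-8\right) = \left(\frac{61}{2} + \frac{71}{2}\right) \left(-8\right) = 66 \left(-8\right) = -528$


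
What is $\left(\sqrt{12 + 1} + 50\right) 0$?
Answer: $0$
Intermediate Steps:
$\left(\sqrt{12 + 1} + 50\right) 0 = \left(\sqrt{13} + 50\right) 0 = \left(50 + \sqrt{13}\right) 0 = 0$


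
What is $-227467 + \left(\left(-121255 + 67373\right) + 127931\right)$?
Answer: $-153418$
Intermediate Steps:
$-227467 + \left(\left(-121255 + 67373\right) + 127931\right) = -227467 + \left(-53882 + 127931\right) = -227467 + 74049 = -153418$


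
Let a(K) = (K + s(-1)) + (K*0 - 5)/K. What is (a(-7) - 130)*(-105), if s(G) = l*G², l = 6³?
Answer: -8370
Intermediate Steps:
l = 216
s(G) = 216*G²
a(K) = 216 + K - 5/K (a(K) = (K + 216*(-1)²) + (K*0 - 5)/K = (K + 216*1) + (0 - 5)/K = (K + 216) - 5/K = (216 + K) - 5/K = 216 + K - 5/K)
(a(-7) - 130)*(-105) = ((216 - 7 - 5/(-7)) - 130)*(-105) = ((216 - 7 - 5*(-⅐)) - 130)*(-105) = ((216 - 7 + 5/7) - 130)*(-105) = (1468/7 - 130)*(-105) = (558/7)*(-105) = -8370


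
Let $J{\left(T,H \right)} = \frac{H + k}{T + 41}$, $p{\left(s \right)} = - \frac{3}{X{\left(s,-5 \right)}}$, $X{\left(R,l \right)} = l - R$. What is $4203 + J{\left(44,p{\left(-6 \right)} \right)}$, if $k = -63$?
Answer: $\frac{357189}{85} \approx 4202.2$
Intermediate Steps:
$p{\left(s \right)} = - \frac{3}{-5 - s}$
$J{\left(T,H \right)} = \frac{-63 + H}{41 + T}$ ($J{\left(T,H \right)} = \frac{H - 63}{T + 41} = \frac{-63 + H}{41 + T}$)
$4203 + J{\left(44,p{\left(-6 \right)} \right)} = 4203 + \frac{-63 + \frac{3}{5 - 6}}{41 + 44} = 4203 + \frac{-63 + \frac{3}{-1}}{85} = 4203 + \frac{-63 + 3 \left(-1\right)}{85} = 4203 + \frac{-63 - 3}{85} = 4203 + \frac{1}{85} \left(-66\right) = 4203 - \frac{66}{85} = \frac{357189}{85}$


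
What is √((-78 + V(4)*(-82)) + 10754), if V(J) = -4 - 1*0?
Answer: 2*√2751 ≈ 104.90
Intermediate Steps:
V(J) = -4 (V(J) = -4 + 0 = -4)
√((-78 + V(4)*(-82)) + 10754) = √((-78 - 4*(-82)) + 10754) = √((-78 + 328) + 10754) = √(250 + 10754) = √11004 = 2*√2751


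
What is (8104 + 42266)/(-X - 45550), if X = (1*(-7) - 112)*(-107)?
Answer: -50370/58283 ≈ -0.86423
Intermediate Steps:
X = 12733 (X = (-7 - 112)*(-107) = -119*(-107) = 12733)
(8104 + 42266)/(-X - 45550) = (8104 + 42266)/(-1*12733 - 45550) = 50370/(-12733 - 45550) = 50370/(-58283) = 50370*(-1/58283) = -50370/58283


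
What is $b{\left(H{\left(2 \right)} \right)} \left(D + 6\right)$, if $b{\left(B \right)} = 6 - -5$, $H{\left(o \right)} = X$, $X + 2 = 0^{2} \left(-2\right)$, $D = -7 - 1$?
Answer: $-22$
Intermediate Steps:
$D = -8$ ($D = -7 - 1 = -8$)
$X = -2$ ($X = -2 + 0^{2} \left(-2\right) = -2 + 0 \left(-2\right) = -2 + 0 = -2$)
$H{\left(o \right)} = -2$
$b{\left(B \right)} = 11$ ($b{\left(B \right)} = 6 + 5 = 11$)
$b{\left(H{\left(2 \right)} \right)} \left(D + 6\right) = 11 \left(-8 + 6\right) = 11 \left(-2\right) = -22$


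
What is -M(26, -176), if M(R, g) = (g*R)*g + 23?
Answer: -805399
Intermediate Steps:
M(R, g) = 23 + R*g**2 (M(R, g) = (R*g)*g + 23 = R*g**2 + 23 = 23 + R*g**2)
-M(26, -176) = -(23 + 26*(-176)**2) = -(23 + 26*30976) = -(23 + 805376) = -1*805399 = -805399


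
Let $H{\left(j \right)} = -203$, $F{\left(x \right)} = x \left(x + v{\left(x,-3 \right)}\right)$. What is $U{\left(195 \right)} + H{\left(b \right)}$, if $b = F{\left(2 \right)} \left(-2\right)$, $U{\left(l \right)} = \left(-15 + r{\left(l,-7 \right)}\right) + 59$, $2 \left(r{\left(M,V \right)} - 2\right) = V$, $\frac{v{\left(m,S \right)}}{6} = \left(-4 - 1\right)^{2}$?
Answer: $- \frac{321}{2} \approx -160.5$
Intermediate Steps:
$v{\left(m,S \right)} = 150$ ($v{\left(m,S \right)} = 6 \left(-4 - 1\right)^{2} = 6 \left(-5\right)^{2} = 6 \cdot 25 = 150$)
$r{\left(M,V \right)} = 2 + \frac{V}{2}$
$F{\left(x \right)} = x \left(150 + x\right)$ ($F{\left(x \right)} = x \left(x + 150\right) = x \left(150 + x\right)$)
$U{\left(l \right)} = \frac{85}{2}$ ($U{\left(l \right)} = \left(-15 + \left(2 + \frac{1}{2} \left(-7\right)\right)\right) + 59 = \left(-15 + \left(2 - \frac{7}{2}\right)\right) + 59 = \left(-15 - \frac{3}{2}\right) + 59 = - \frac{33}{2} + 59 = \frac{85}{2}$)
$b = -608$ ($b = 2 \left(150 + 2\right) \left(-2\right) = 2 \cdot 152 \left(-2\right) = 304 \left(-2\right) = -608$)
$U{\left(195 \right)} + H{\left(b \right)} = \frac{85}{2} - 203 = - \frac{321}{2}$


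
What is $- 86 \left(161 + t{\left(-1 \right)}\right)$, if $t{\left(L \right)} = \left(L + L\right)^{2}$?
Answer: $-14190$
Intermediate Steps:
$t{\left(L \right)} = 4 L^{2}$ ($t{\left(L \right)} = \left(2 L\right)^{2} = 4 L^{2}$)
$- 86 \left(161 + t{\left(-1 \right)}\right) = - 86 \left(161 + 4 \left(-1\right)^{2}\right) = - 86 \left(161 + 4 \cdot 1\right) = - 86 \left(161 + 4\right) = \left(-86\right) 165 = -14190$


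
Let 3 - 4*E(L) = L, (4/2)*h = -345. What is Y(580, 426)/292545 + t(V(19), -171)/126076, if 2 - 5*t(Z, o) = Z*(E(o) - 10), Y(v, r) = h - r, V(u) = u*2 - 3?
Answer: -31986949/8196200760 ≈ -0.0039027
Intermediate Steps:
h = -345/2 (h = (½)*(-345) = -345/2 ≈ -172.50)
E(L) = ¾ - L/4
V(u) = -3 + 2*u (V(u) = 2*u - 3 = -3 + 2*u)
Y(v, r) = -345/2 - r
t(Z, o) = ⅖ - Z*(-37/4 - o/4)/5 (t(Z, o) = ⅖ - Z*((¾ - o/4) - 10)/5 = ⅖ - Z*(-37/4 - o/4)/5)
Y(580, 426)/292545 + t(V(19), -171)/126076 = (-345/2 - 1*426)/292545 + (⅖ + 37*(-3 + 2*19)/20 + (1/20)*(-3 + 2*19)*(-171))/126076 = (-345/2 - 426)*(1/292545) + (⅖ + 37*(-3 + 38)/20 + (1/20)*(-3 + 38)*(-171))*(1/126076) = -1197/2*1/292545 + (⅖ + (37/20)*35 + (1/20)*35*(-171))*(1/126076) = -133/65010 + (⅖ + 259/4 - 1197/4)*(1/126076) = -133/65010 - 2341/10*1/126076 = -133/65010 - 2341/1260760 = -31986949/8196200760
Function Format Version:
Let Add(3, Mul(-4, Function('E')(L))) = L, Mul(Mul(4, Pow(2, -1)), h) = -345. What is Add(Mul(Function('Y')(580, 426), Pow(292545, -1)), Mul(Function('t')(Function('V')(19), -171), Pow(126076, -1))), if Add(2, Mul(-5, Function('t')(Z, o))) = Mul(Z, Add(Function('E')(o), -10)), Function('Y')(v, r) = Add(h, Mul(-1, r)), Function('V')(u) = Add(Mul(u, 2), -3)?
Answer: Rational(-31986949, 8196200760) ≈ -0.0039027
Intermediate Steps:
h = Rational(-345, 2) (h = Mul(Rational(1, 2), -345) = Rational(-345, 2) ≈ -172.50)
Function('E')(L) = Add(Rational(3, 4), Mul(Rational(-1, 4), L))
Function('V')(u) = Add(-3, Mul(2, u)) (Function('V')(u) = Add(Mul(2, u), -3) = Add(-3, Mul(2, u)))
Function('Y')(v, r) = Add(Rational(-345, 2), Mul(-1, r))
Function('t')(Z, o) = Add(Rational(2, 5), Mul(Rational(-1, 5), Z, Add(Rational(-37, 4), Mul(Rational(-1, 4), o)))) (Function('t')(Z, o) = Add(Rational(2, 5), Mul(Rational(-1, 5), Mul(Z, Add(Add(Rational(3, 4), Mul(Rational(-1, 4), o)), -10)))) = Add(Rational(2, 5), Mul(Rational(-1, 5), Mul(Z, Add(Rational(-37, 4), Mul(Rational(-1, 4), o))))) = Add(Rational(2, 5), Mul(Rational(-1, 5), Z, Add(Rational(-37, 4), Mul(Rational(-1, 4), o)))))
Add(Mul(Function('Y')(580, 426), Pow(292545, -1)), Mul(Function('t')(Function('V')(19), -171), Pow(126076, -1))) = Add(Mul(Add(Rational(-345, 2), Mul(-1, 426)), Pow(292545, -1)), Mul(Add(Rational(2, 5), Mul(Rational(37, 20), Add(-3, Mul(2, 19))), Mul(Rational(1, 20), Add(-3, Mul(2, 19)), -171)), Pow(126076, -1))) = Add(Mul(Add(Rational(-345, 2), -426), Rational(1, 292545)), Mul(Add(Rational(2, 5), Mul(Rational(37, 20), Add(-3, 38)), Mul(Rational(1, 20), Add(-3, 38), -171)), Rational(1, 126076))) = Add(Mul(Rational(-1197, 2), Rational(1, 292545)), Mul(Add(Rational(2, 5), Mul(Rational(37, 20), 35), Mul(Rational(1, 20), 35, -171)), Rational(1, 126076))) = Add(Rational(-133, 65010), Mul(Add(Rational(2, 5), Rational(259, 4), Rational(-1197, 4)), Rational(1, 126076))) = Add(Rational(-133, 65010), Mul(Rational(-2341, 10), Rational(1, 126076))) = Add(Rational(-133, 65010), Rational(-2341, 1260760)) = Rational(-31986949, 8196200760)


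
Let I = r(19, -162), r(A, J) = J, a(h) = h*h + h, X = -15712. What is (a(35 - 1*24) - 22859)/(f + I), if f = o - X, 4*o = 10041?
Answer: -90908/72241 ≈ -1.2584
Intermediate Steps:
o = 10041/4 (o = (1/4)*10041 = 10041/4 ≈ 2510.3)
a(h) = h + h**2 (a(h) = h**2 + h = h + h**2)
f = 72889/4 (f = 10041/4 - 1*(-15712) = 10041/4 + 15712 = 72889/4 ≈ 18222.)
I = -162
(a(35 - 1*24) - 22859)/(f + I) = ((35 - 1*24)*(1 + (35 - 1*24)) - 22859)/(72889/4 - 162) = ((35 - 24)*(1 + (35 - 24)) - 22859)/(72241/4) = (11*(1 + 11) - 22859)*(4/72241) = (11*12 - 22859)*(4/72241) = (132 - 22859)*(4/72241) = -22727*4/72241 = -90908/72241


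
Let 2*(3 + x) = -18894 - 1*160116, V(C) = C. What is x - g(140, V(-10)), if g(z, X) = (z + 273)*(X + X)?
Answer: -81248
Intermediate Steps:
x = -89508 (x = -3 + (-18894 - 1*160116)/2 = -3 + (-18894 - 160116)/2 = -3 + (½)*(-179010) = -3 - 89505 = -89508)
g(z, X) = 2*X*(273 + z) (g(z, X) = (273 + z)*(2*X) = 2*X*(273 + z))
x - g(140, V(-10)) = -89508 - 2*(-10)*(273 + 140) = -89508 - 2*(-10)*413 = -89508 - 1*(-8260) = -89508 + 8260 = -81248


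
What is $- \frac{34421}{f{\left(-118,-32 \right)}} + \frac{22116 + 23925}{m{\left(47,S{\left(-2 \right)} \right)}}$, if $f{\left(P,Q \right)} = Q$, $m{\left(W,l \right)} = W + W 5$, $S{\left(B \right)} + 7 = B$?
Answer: $\frac{1863339}{1504} \approx 1238.9$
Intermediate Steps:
$S{\left(B \right)} = -7 + B$
$m{\left(W,l \right)} = 6 W$ ($m{\left(W,l \right)} = W + 5 W = 6 W$)
$- \frac{34421}{f{\left(-118,-32 \right)}} + \frac{22116 + 23925}{m{\left(47,S{\left(-2 \right)} \right)}} = - \frac{34421}{-32} + \frac{22116 + 23925}{6 \cdot 47} = \left(-34421\right) \left(- \frac{1}{32}\right) + \frac{46041}{282} = \frac{34421}{32} + 46041 \cdot \frac{1}{282} = \frac{34421}{32} + \frac{15347}{94} = \frac{1863339}{1504}$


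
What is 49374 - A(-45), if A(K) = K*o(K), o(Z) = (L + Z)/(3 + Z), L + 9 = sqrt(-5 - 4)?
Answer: 346023/7 - 45*I/14 ≈ 49432.0 - 3.2143*I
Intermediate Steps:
L = -9 + 3*I (L = -9 + sqrt(-5 - 4) = -9 + sqrt(-9) = -9 + 3*I ≈ -9.0 + 3.0*I)
o(Z) = (-9 + Z + 3*I)/(3 + Z) (o(Z) = ((-9 + 3*I) + Z)/(3 + Z) = (-9 + Z + 3*I)/(3 + Z))
A(K) = K*(-9 + K + 3*I)/(3 + K) (A(K) = K*((-9 + K + 3*I)/(3 + K)) = K*(-9 + K + 3*I)/(3 + K))
49374 - A(-45) = 49374 - (-45)*(-9 - 45 + 3*I)/(3 - 45) = 49374 - (-45)*(-54 + 3*I)/(-42) = 49374 - (-45)*(-1)*(-54 + 3*I)/42 = 49374 - (-405/7 + 45*I/14) = 49374 + (405/7 - 45*I/14) = 346023/7 - 45*I/14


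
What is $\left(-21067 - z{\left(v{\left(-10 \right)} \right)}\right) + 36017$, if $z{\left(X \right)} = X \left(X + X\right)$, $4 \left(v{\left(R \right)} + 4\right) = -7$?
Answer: $\frac{119071}{8} \approx 14884.0$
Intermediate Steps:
$v{\left(R \right)} = - \frac{23}{4}$ ($v{\left(R \right)} = -4 + \frac{1}{4} \left(-7\right) = -4 - \frac{7}{4} = - \frac{23}{4}$)
$z{\left(X \right)} = 2 X^{2}$ ($z{\left(X \right)} = X 2 X = 2 X^{2}$)
$\left(-21067 - z{\left(v{\left(-10 \right)} \right)}\right) + 36017 = \left(-21067 - 2 \left(- \frac{23}{4}\right)^{2}\right) + 36017 = \left(-21067 - 2 \cdot \frac{529}{16}\right) + 36017 = \left(-21067 - \frac{529}{8}\right) + 36017 = - \frac{169065}{8} + 36017 = \frac{119071}{8}$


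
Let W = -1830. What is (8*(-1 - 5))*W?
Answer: 87840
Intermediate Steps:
(8*(-1 - 5))*W = (8*(-1 - 5))*(-1830) = (8*(-6))*(-1830) = -48*(-1830) = 87840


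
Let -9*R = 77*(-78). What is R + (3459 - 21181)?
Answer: -51164/3 ≈ -17055.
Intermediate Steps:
R = 2002/3 (R = -77*(-78)/9 = -⅑*(-6006) = 2002/3 ≈ 667.33)
R + (3459 - 21181) = 2002/3 + (3459 - 21181) = 2002/3 - 17722 = -51164/3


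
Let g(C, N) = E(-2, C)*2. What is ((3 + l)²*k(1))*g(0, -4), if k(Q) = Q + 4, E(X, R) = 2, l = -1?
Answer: 80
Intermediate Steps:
k(Q) = 4 + Q
g(C, N) = 4 (g(C, N) = 2*2 = 4)
((3 + l)²*k(1))*g(0, -4) = ((3 - 1)²*(4 + 1))*4 = (2²*5)*4 = (4*5)*4 = 20*4 = 80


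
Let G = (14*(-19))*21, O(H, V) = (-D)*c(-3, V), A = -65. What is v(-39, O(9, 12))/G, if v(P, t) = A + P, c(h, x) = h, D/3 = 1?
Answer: 52/2793 ≈ 0.018618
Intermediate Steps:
D = 3 (D = 3*1 = 3)
O(H, V) = 9 (O(H, V) = -1*3*(-3) = -3*(-3) = 9)
v(P, t) = -65 + P
G = -5586 (G = -266*21 = -5586)
v(-39, O(9, 12))/G = (-65 - 39)/(-5586) = -104*(-1/5586) = 52/2793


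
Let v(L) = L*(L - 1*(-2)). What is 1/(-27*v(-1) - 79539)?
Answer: -1/79512 ≈ -1.2577e-5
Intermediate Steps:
v(L) = L*(2 + L) (v(L) = L*(L + 2) = L*(2 + L))
1/(-27*v(-1) - 79539) = 1/(-(-27)*(2 - 1) - 79539) = 1/(-(-27) - 79539) = 1/(-27*(-1) - 79539) = 1/(27 - 79539) = 1/(-79512) = -1/79512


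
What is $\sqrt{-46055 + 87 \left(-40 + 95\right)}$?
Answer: $i \sqrt{41270} \approx 203.15 i$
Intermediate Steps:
$\sqrt{-46055 + 87 \left(-40 + 95\right)} = \sqrt{-46055 + 87 \cdot 55} = \sqrt{-46055 + 4785} = \sqrt{-41270} = i \sqrt{41270}$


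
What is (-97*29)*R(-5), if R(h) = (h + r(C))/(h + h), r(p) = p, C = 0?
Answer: -2813/2 ≈ -1406.5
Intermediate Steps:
R(h) = ½ (R(h) = (h + 0)/(h + h) = h/((2*h)) = h*(1/(2*h)) = ½)
(-97*29)*R(-5) = -97*29*(½) = -2813*½ = -2813/2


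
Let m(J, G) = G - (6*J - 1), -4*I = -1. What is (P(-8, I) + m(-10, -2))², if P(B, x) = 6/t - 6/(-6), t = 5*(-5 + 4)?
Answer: 86436/25 ≈ 3457.4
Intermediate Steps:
I = ¼ (I = -¼*(-1) = ¼ ≈ 0.25000)
t = -5 (t = 5*(-1) = -5)
P(B, x) = -⅕ (P(B, x) = 6/(-5) - 6/(-6) = 6*(-⅕) - 6*(-⅙) = -6/5 + 1 = -⅕)
m(J, G) = 1 + G - 6*J (m(J, G) = G - (-1 + 6*J) = G + (1 - 6*J) = 1 + G - 6*J)
(P(-8, I) + m(-10, -2))² = (-⅕ + (1 - 2 - 6*(-10)))² = (-⅕ + (1 - 2 + 60))² = (-⅕ + 59)² = (294/5)² = 86436/25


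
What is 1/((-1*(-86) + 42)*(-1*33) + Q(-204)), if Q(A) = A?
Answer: -1/4428 ≈ -0.00022584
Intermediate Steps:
1/((-1*(-86) + 42)*(-1*33) + Q(-204)) = 1/((-1*(-86) + 42)*(-1*33) - 204) = 1/((86 + 42)*(-33) - 204) = 1/(128*(-33) - 204) = 1/(-4224 - 204) = 1/(-4428) = -1/4428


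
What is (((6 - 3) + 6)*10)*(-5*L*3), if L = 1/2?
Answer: -675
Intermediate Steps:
L = ½ ≈ 0.50000
(((6 - 3) + 6)*10)*(-5*L*3) = (((6 - 3) + 6)*10)*(-5*½*3) = ((3 + 6)*10)*(-5/2*3) = (9*10)*(-15/2) = 90*(-15/2) = -675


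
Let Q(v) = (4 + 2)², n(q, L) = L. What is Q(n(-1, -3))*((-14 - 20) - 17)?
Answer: -1836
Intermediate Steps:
Q(v) = 36 (Q(v) = 6² = 36)
Q(n(-1, -3))*((-14 - 20) - 17) = 36*((-14 - 20) - 17) = 36*(-34 - 17) = 36*(-51) = -1836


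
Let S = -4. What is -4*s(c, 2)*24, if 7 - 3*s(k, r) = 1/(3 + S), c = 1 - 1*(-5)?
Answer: -256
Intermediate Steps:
c = 6 (c = 1 + 5 = 6)
s(k, r) = 8/3 (s(k, r) = 7/3 - 1/(3*(3 - 4)) = 7/3 - ⅓/(-1) = 7/3 - ⅓*(-1) = 7/3 + ⅓ = 8/3)
-4*s(c, 2)*24 = -4*8/3*24 = -32/3*24 = -256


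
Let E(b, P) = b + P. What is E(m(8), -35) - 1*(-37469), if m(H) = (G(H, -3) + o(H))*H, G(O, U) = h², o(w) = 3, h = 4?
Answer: 37586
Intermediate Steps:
G(O, U) = 16 (G(O, U) = 4² = 16)
m(H) = 19*H (m(H) = (16 + 3)*H = 19*H)
E(b, P) = P + b
E(m(8), -35) - 1*(-37469) = (-35 + 19*8) - 1*(-37469) = (-35 + 152) + 37469 = 117 + 37469 = 37586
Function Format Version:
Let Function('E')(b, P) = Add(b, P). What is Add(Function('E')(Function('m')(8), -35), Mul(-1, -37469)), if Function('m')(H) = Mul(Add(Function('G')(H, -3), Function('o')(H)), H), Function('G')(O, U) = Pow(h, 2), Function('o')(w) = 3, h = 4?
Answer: 37586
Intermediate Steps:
Function('G')(O, U) = 16 (Function('G')(O, U) = Pow(4, 2) = 16)
Function('m')(H) = Mul(19, H) (Function('m')(H) = Mul(Add(16, 3), H) = Mul(19, H))
Function('E')(b, P) = Add(P, b)
Add(Function('E')(Function('m')(8), -35), Mul(-1, -37469)) = Add(Add(-35, Mul(19, 8)), Mul(-1, -37469)) = Add(Add(-35, 152), 37469) = Add(117, 37469) = 37586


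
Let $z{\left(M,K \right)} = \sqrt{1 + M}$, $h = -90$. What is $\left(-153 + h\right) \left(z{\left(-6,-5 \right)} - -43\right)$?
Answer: $-10449 - 243 i \sqrt{5} \approx -10449.0 - 543.36 i$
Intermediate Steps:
$\left(-153 + h\right) \left(z{\left(-6,-5 \right)} - -43\right) = \left(-153 - 90\right) \left(\sqrt{1 - 6} - -43\right) = - 243 \left(\sqrt{-5} + 43\right) = - 243 \left(i \sqrt{5} + 43\right) = - 243 \left(43 + i \sqrt{5}\right) = -10449 - 243 i \sqrt{5}$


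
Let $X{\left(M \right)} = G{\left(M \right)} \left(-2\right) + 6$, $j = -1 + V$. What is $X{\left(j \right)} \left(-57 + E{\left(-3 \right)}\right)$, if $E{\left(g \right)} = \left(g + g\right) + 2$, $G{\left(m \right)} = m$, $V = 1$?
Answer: $-366$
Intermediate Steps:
$E{\left(g \right)} = 2 + 2 g$ ($E{\left(g \right)} = 2 g + 2 = 2 + 2 g$)
$j = 0$ ($j = -1 + 1 = 0$)
$X{\left(M \right)} = 6 - 2 M$ ($X{\left(M \right)} = M \left(-2\right) + 6 = - 2 M + 6 = 6 - 2 M$)
$X{\left(j \right)} \left(-57 + E{\left(-3 \right)}\right) = \left(6 - 0\right) \left(-57 + \left(2 + 2 \left(-3\right)\right)\right) = \left(6 + 0\right) \left(-57 + \left(2 - 6\right)\right) = 6 \left(-57 - 4\right) = 6 \left(-61\right) = -366$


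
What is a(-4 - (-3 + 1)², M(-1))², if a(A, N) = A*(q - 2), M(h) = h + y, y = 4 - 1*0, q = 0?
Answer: 256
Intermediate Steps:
y = 4 (y = 4 + 0 = 4)
M(h) = 4 + h (M(h) = h + 4 = 4 + h)
a(A, N) = -2*A (a(A, N) = A*(0 - 2) = A*(-2) = -2*A)
a(-4 - (-3 + 1)², M(-1))² = (-2*(-4 - (-3 + 1)²))² = (-2*(-4 - 1*(-2)²))² = (-2*(-4 - 1*4))² = (-2*(-4 - 4))² = (-2*(-8))² = 16² = 256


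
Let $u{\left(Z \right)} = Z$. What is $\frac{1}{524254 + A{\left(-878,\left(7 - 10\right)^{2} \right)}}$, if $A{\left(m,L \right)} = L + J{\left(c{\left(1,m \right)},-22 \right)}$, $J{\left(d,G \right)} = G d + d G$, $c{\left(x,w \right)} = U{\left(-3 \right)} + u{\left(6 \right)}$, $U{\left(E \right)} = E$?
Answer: $\frac{1}{524131} \approx 1.9079 \cdot 10^{-6}$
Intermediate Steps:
$c{\left(x,w \right)} = 3$ ($c{\left(x,w \right)} = -3 + 6 = 3$)
$J{\left(d,G \right)} = 2 G d$ ($J{\left(d,G \right)} = G d + G d = 2 G d$)
$A{\left(m,L \right)} = -132 + L$ ($A{\left(m,L \right)} = L + 2 \left(-22\right) 3 = L - 132 = -132 + L$)
$\frac{1}{524254 + A{\left(-878,\left(7 - 10\right)^{2} \right)}} = \frac{1}{524254 - \left(132 - \left(7 - 10\right)^{2}\right)} = \frac{1}{524254 - \left(132 - \left(-3\right)^{2}\right)} = \frac{1}{524254 + \left(-132 + 9\right)} = \frac{1}{524254 - 123} = \frac{1}{524131}$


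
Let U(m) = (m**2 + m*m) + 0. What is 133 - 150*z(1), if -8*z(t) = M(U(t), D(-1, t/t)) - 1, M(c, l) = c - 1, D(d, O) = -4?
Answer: 133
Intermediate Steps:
U(m) = 2*m**2 (U(m) = (m**2 + m**2) + 0 = 2*m**2 + 0 = 2*m**2)
M(c, l) = -1 + c
z(t) = 1/4 - t**2/4 (z(t) = -((-1 + 2*t**2) - 1)/8 = -(-2 + 2*t**2)/8 = 1/4 - t**2/4)
133 - 150*z(1) = 133 - 150*(1/4 - 1/4*1**2) = 133 - 150*(1/4 - 1/4*1) = 133 - 150*(1/4 - 1/4) = 133 - 150*0 = 133 + 0 = 133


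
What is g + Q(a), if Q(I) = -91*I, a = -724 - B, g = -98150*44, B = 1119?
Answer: -4150887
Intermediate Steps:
g = -4318600
a = -1843 (a = -724 - 1*1119 = -724 - 1119 = -1843)
g + Q(a) = -4318600 - 91*(-1843) = -4318600 + 167713 = -4150887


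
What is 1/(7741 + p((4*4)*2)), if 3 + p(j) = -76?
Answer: 1/7662 ≈ 0.00013051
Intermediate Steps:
p(j) = -79 (p(j) = -3 - 76 = -79)
1/(7741 + p((4*4)*2)) = 1/(7741 - 79) = 1/7662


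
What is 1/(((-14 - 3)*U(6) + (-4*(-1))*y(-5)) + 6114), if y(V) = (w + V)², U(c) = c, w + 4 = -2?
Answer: 1/6496 ≈ 0.00015394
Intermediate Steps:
w = -6 (w = -4 - 2 = -6)
y(V) = (-6 + V)²
1/(((-14 - 3)*U(6) + (-4*(-1))*y(-5)) + 6114) = 1/(((-14 - 3)*6 + (-4*(-1))*(-6 - 5)²) + 6114) = 1/((-17*6 + 4*(-11)²) + 6114) = 1/((-102 + 4*121) + 6114) = 1/((-102 + 484) + 6114) = 1/(382 + 6114) = 1/6496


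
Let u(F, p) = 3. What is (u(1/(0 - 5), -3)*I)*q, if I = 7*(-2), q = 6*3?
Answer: -756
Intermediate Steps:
q = 18
I = -14
(u(1/(0 - 5), -3)*I)*q = (3*(-14))*18 = -42*18 = -756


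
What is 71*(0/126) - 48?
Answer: -48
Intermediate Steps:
71*(0/126) - 48 = 71*(0*(1/126)) - 48 = 71*0 - 48 = 0 - 48 = -48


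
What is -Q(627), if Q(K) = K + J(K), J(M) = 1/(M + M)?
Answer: -786259/1254 ≈ -627.00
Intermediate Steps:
J(M) = 1/(2*M)
Q(K) = K + 1/(2*K)
-Q(627) = -(627 + (½)/627) = -(627 + (½)*(1/627)) = -(627 + 1/1254) = -1*786259/1254 = -786259/1254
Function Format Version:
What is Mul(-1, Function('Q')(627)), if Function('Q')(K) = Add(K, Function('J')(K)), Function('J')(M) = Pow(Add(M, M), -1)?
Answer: Rational(-786259, 1254) ≈ -627.00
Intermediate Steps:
Function('J')(M) = Mul(Rational(1, 2), Pow(M, -1)) (Function('J')(M) = Pow(Mul(2, M), -1) = Mul(Rational(1, 2), Pow(M, -1)))
Function('Q')(K) = Add(K, Mul(Rational(1, 2), Pow(K, -1)))
Mul(-1, Function('Q')(627)) = Mul(-1, Add(627, Mul(Rational(1, 2), Pow(627, -1)))) = Mul(-1, Add(627, Mul(Rational(1, 2), Rational(1, 627)))) = Mul(-1, Add(627, Rational(1, 1254))) = Mul(-1, Rational(786259, 1254)) = Rational(-786259, 1254)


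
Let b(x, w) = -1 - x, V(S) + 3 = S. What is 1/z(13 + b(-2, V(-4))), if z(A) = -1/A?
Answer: -14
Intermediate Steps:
V(S) = -3 + S
1/z(13 + b(-2, V(-4))) = 1/(-1/(13 + (-1 - 1*(-2)))) = 1/(-1/(13 + (-1 + 2))) = 1/(-1/(13 + 1)) = 1/(-1/14) = -14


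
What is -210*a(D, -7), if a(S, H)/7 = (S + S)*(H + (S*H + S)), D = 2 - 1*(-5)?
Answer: 1008420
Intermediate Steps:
D = 7 (D = 2 + 5 = 7)
a(S, H) = 14*S*(H + S + H*S) (a(S, H) = 7*((S + S)*(H + (S*H + S))) = 7*((2*S)*(H + (H*S + S))) = 7*((2*S)*(H + (S + H*S))) = 7*((2*S)*(H + S + H*S)) = 7*(2*S*(H + S + H*S)) = 14*S*(H + S + H*S))
-210*a(D, -7) = -2940*7*(-7 + 7 - 7*7) = -2940*7*(-7 + 7 - 49) = -2940*7*(-49) = -210*(-4802) = 1008420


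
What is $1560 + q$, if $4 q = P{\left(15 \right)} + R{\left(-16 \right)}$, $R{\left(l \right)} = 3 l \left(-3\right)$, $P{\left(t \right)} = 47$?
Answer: $\frac{6431}{4} \approx 1607.8$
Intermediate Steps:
$R{\left(l \right)} = - 9 l$
$q = \frac{191}{4}$ ($q = \frac{47 - -144}{4} = \frac{47 + 144}{4} = \frac{1}{4} \cdot 191 = \frac{191}{4} \approx 47.75$)
$1560 + q = 1560 + \frac{191}{4} = \frac{6431}{4}$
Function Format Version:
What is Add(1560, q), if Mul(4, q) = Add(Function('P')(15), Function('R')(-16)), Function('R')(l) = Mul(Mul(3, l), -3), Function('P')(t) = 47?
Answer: Rational(6431, 4) ≈ 1607.8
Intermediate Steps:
Function('R')(l) = Mul(-9, l)
q = Rational(191, 4) (q = Mul(Rational(1, 4), Add(47, Mul(-9, -16))) = Mul(Rational(1, 4), Add(47, 144)) = Mul(Rational(1, 4), 191) = Rational(191, 4) ≈ 47.750)
Add(1560, q) = Add(1560, Rational(191, 4)) = Rational(6431, 4)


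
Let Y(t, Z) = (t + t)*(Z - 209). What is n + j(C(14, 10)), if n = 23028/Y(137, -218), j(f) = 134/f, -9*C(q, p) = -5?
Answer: 70492224/292495 ≈ 241.00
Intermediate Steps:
C(q, p) = 5/9 (C(q, p) = -⅑*(-5) = 5/9)
Y(t, Z) = 2*t*(-209 + Z) (Y(t, Z) = (2*t)*(-209 + Z) = 2*t*(-209 + Z))
n = -11514/58499 (n = 23028/((2*137*(-209 - 218))) = 23028/((2*137*(-427))) = 23028/(-116998) = 23028*(-1/116998) = -11514/58499 ≈ -0.19682)
n + j(C(14, 10)) = -11514/58499 + 134/(5/9) = -11514/58499 + 134*(9/5) = -11514/58499 + 1206/5 = 70492224/292495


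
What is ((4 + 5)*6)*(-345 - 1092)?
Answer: -77598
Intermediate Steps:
((4 + 5)*6)*(-345 - 1092) = (9*6)*(-1437) = 54*(-1437) = -77598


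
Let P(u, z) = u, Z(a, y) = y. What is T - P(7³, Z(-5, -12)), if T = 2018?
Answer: 1675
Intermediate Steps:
T - P(7³, Z(-5, -12)) = 2018 - 1*7³ = 2018 - 1*343 = 2018 - 343 = 1675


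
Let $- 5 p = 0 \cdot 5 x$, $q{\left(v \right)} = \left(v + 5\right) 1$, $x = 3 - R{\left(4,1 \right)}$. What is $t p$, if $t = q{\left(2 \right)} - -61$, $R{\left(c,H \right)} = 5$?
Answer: $0$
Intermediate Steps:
$x = -2$ ($x = 3 - 5 = -2$)
$q{\left(v \right)} = 5 + v$ ($q{\left(v \right)} = \left(5 + v\right) 1 = 5 + v$)
$p = 0$ ($p = - \frac{0 \cdot 5 \left(-2\right)}{5} = - \frac{0 \left(-2\right)}{5} = \left(- \frac{1}{5}\right) 0 = 0$)
$t = 68$ ($t = \left(5 + 2\right) - -61 = 7 + 61 = 68$)
$t p = 68 \cdot 0 = 0$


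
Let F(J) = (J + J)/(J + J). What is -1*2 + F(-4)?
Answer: -1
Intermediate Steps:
F(J) = 1 (F(J) = (2*J)/((2*J)) = (2*J)*(1/(2*J)) = 1)
-1*2 + F(-4) = -1*2 + 1 = -2 + 1 = -1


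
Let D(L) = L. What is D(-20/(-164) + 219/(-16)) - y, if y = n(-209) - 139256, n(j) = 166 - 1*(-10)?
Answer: 91227581/656 ≈ 1.3907e+5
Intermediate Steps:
n(j) = 176 (n(j) = 166 + 10 = 176)
y = -139080 (y = 176 - 139256 = -139080)
D(-20/(-164) + 219/(-16)) - y = (-20/(-164) + 219/(-16)) - 1*(-139080) = (-20*(-1/164) + 219*(-1/16)) + 139080 = (5/41 - 219/16) + 139080 = -8899/656 + 139080 = 91227581/656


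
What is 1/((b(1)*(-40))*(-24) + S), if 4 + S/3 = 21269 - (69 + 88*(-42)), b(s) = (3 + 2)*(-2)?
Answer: 1/65076 ≈ 1.5367e-5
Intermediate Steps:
b(s) = -10 (b(s) = 5*(-2) = -10)
S = 74676 (S = -12 + 3*(21269 - (69 + 88*(-42))) = -12 + 3*(21269 - (69 - 3696)) = -12 + 3*(21269 - 1*(-3627)) = -12 + 3*(21269 + 3627) = -12 + 3*24896 = -12 + 74688 = 74676)
1/((b(1)*(-40))*(-24) + S) = 1/(-10*(-40)*(-24) + 74676) = 1/(400*(-24) + 74676) = 1/(-9600 + 74676) = 1/65076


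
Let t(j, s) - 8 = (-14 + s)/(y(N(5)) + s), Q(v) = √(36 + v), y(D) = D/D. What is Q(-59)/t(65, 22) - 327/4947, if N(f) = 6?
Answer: -109/1649 + 23*I*√23/192 ≈ -0.066101 + 0.5745*I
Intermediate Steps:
y(D) = 1
t(j, s) = 8 + (-14 + s)/(1 + s)
Q(-59)/t(65, 22) - 327/4947 = √(36 - 59)/((3*(-2 + 3*22)/(1 + 22))) - 327/4947 = √(-23)/((3*(-2 + 66)/23)) - 327*1/4947 = (I*√23)/((3*(1/23)*64)) - 109/1649 = (I*√23)/(192/23) - 109/1649 = (I*√23)*(23/192) - 109/1649 = 23*I*√23/192 - 109/1649 = -109/1649 + 23*I*√23/192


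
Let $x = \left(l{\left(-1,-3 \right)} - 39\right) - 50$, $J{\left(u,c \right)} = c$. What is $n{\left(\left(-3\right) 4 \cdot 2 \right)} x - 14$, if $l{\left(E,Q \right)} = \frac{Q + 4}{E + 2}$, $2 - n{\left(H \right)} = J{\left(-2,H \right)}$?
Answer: $-2302$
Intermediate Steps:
$n{\left(H \right)} = 2 - H$
$l{\left(E,Q \right)} = \frac{4 + Q}{2 + E}$
$x = -88$ ($x = \left(\frac{4 - 3}{2 - 1} - 39\right) - 50 = \left(1^{-1} \cdot 1 - 39\right) - 50 = \left(1 \cdot 1 - 39\right) - 50 = \left(1 - 39\right) - 50 = -38 - 50 = -88$)
$n{\left(\left(-3\right) 4 \cdot 2 \right)} x - 14 = \left(2 - \left(-3\right) 4 \cdot 2\right) \left(-88\right) - 14 = \left(2 - \left(-12\right) 2\right) \left(-88\right) - 14 = \left(2 - -24\right) \left(-88\right) - 14 = \left(2 + 24\right) \left(-88\right) - 14 = 26 \left(-88\right) - 14 = -2288 - 14 = -2302$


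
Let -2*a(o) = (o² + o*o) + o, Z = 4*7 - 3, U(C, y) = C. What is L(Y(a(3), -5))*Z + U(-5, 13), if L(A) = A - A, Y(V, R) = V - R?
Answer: -5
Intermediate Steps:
Z = 25 (Z = 28 - 3 = 25)
a(o) = -o² - o/2 (a(o) = -((o² + o*o) + o)/2 = -((o² + o²) + o)/2 = -(2*o² + o)/2 = -(o + 2*o²)/2 = -o² - o/2)
L(A) = 0
L(Y(a(3), -5))*Z + U(-5, 13) = 0*25 - 5 = 0 - 5 = -5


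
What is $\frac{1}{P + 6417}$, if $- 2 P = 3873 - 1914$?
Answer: $\frac{2}{10875} \approx 0.00018391$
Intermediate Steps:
$P = - \frac{1959}{2}$ ($P = - \frac{3873 - 1914}{2} = \left(- \frac{1}{2}\right) 1959 = - \frac{1959}{2} \approx -979.5$)
$\frac{1}{P + 6417} = \frac{1}{- \frac{1959}{2} + 6417} = \frac{1}{\frac{10875}{2}} = \frac{2}{10875}$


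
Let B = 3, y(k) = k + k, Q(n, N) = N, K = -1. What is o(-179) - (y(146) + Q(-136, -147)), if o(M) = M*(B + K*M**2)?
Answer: 5734657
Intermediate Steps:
y(k) = 2*k
o(M) = M*(3 - M**2)
o(-179) - (y(146) + Q(-136, -147)) = -179*(3 - 1*(-179)**2) - (2*146 - 147) = -179*(3 - 1*32041) - (292 - 147) = -179*(3 - 32041) - 1*145 = -179*(-32038) - 145 = 5734802 - 145 = 5734657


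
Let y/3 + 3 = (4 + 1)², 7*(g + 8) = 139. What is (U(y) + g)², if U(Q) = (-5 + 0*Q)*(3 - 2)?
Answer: 2304/49 ≈ 47.020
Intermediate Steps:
g = 83/7 (g = -8 + (⅐)*139 = -8 + 139/7 = 83/7 ≈ 11.857)
y = 66 (y = -9 + 3*(4 + 1)² = -9 + 3*5² = -9 + 3*25 = -9 + 75 = 66)
U(Q) = -5 (U(Q) = (-5 + 0)*1 = -5*1 = -5)
(U(y) + g)² = (-5 + 83/7)² = (48/7)² = 2304/49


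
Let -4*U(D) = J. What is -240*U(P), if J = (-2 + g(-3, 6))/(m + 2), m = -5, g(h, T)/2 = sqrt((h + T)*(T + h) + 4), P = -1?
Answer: 40 - 40*sqrt(13) ≈ -104.22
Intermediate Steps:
g(h, T) = 2*sqrt(4 + (T + h)**2) (g(h, T) = 2*sqrt((h + T)*(T + h) + 4) = 2*sqrt((T + h)*(T + h) + 4) = 2*sqrt((T + h)**2 + 4) = 2*sqrt(4 + (T + h)**2))
J = 2/3 - 2*sqrt(13)/3 (J = (-2 + 2*sqrt(4 + (6 - 3)**2))/(-5 + 2) = (-2 + 2*sqrt(4 + 3**2))/(-3) = (-2 + 2*sqrt(4 + 9))*(-1/3) = (-2 + 2*sqrt(13))*(-1/3) = 2/3 - 2*sqrt(13)/3 ≈ -1.7370)
U(D) = -1/6 + sqrt(13)/6 (U(D) = -(2/3 - 2*sqrt(13)/3)/4 = -1/6 + sqrt(13)/6)
-240*U(P) = -240*(-1/6 + sqrt(13)/6) = 40 - 40*sqrt(13)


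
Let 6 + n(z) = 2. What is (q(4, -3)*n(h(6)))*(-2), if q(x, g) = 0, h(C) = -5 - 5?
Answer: 0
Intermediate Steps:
h(C) = -10
n(z) = -4 (n(z) = -6 + 2 = -4)
(q(4, -3)*n(h(6)))*(-2) = (0*(-4))*(-2) = 0*(-2) = 0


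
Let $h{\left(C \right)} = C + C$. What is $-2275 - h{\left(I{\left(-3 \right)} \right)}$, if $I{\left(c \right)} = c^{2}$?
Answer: $-2293$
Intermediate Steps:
$h{\left(C \right)} = 2 C$
$-2275 - h{\left(I{\left(-3 \right)} \right)} = -2275 - 2 \left(-3\right)^{2} = -2275 - 2 \cdot 9 = -2275 - 18 = -2293$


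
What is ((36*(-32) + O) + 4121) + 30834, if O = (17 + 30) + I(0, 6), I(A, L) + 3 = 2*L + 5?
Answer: 33864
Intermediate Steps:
I(A, L) = 2 + 2*L (I(A, L) = -3 + (2*L + 5) = -3 + (5 + 2*L) = 2 + 2*L)
O = 61 (O = (17 + 30) + (2 + 2*6) = 47 + (2 + 12) = 47 + 14 = 61)
((36*(-32) + O) + 4121) + 30834 = ((36*(-32) + 61) + 4121) + 30834 = ((-1152 + 61) + 4121) + 30834 = (-1091 + 4121) + 30834 = 3030 + 30834 = 33864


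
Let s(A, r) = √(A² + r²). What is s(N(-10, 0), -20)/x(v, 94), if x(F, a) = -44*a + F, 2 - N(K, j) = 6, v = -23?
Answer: -4*√26/4159 ≈ -0.0049041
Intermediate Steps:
N(K, j) = -4 (N(K, j) = 2 - 1*6 = 2 - 6 = -4)
x(F, a) = F - 44*a
s(N(-10, 0), -20)/x(v, 94) = √((-4)² + (-20)²)/(-23 - 44*94) = √(16 + 400)/(-23 - 4136) = √416/(-4159) = (4*√26)*(-1/4159) = -4*√26/4159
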